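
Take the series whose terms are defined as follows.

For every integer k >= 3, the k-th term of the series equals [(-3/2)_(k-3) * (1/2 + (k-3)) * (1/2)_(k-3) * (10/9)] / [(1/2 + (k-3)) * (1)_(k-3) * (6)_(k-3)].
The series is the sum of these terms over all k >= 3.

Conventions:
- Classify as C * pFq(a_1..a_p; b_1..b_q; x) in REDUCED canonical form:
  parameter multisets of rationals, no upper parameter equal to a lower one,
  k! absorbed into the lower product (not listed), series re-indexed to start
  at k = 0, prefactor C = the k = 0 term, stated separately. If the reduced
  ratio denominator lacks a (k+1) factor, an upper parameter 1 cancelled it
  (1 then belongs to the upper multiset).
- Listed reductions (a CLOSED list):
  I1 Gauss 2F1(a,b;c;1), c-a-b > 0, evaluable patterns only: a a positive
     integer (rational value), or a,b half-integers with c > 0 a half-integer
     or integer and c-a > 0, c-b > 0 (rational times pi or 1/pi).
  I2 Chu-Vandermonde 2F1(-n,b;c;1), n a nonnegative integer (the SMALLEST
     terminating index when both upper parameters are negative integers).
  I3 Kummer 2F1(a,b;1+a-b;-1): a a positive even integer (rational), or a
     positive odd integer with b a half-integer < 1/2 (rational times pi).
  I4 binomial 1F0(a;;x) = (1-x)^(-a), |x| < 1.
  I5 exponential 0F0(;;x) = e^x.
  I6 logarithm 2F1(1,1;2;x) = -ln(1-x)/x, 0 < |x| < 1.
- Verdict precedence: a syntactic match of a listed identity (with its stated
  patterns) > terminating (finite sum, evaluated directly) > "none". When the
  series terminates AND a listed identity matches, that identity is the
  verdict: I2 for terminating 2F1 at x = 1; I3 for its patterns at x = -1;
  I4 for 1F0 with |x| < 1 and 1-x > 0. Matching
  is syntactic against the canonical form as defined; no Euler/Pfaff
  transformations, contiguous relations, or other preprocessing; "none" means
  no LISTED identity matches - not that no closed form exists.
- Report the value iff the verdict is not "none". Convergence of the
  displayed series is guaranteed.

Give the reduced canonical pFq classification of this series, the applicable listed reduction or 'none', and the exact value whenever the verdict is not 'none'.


Prefactor 10/9, argument 1: 2F1 with upper {-3/2, 1/2} over lower {6}. Verdict: Gauss's theorem I1 (half-integer case) fires (x = 1; upper {-3/2, 1/2} half-integers, c = 6 in the evaluable pattern). Sum: (5242880/1702701) / pi.

Structural cue: x = 1 and (1)_k (C = 10/9) is k! itself.
Term ratio: r(k) = 1 * (k-3/2) (k+1/2) / [(k+6) (k+1)] - rational in k, leading ratio 1; with t_0 = 10/9, classification follows.


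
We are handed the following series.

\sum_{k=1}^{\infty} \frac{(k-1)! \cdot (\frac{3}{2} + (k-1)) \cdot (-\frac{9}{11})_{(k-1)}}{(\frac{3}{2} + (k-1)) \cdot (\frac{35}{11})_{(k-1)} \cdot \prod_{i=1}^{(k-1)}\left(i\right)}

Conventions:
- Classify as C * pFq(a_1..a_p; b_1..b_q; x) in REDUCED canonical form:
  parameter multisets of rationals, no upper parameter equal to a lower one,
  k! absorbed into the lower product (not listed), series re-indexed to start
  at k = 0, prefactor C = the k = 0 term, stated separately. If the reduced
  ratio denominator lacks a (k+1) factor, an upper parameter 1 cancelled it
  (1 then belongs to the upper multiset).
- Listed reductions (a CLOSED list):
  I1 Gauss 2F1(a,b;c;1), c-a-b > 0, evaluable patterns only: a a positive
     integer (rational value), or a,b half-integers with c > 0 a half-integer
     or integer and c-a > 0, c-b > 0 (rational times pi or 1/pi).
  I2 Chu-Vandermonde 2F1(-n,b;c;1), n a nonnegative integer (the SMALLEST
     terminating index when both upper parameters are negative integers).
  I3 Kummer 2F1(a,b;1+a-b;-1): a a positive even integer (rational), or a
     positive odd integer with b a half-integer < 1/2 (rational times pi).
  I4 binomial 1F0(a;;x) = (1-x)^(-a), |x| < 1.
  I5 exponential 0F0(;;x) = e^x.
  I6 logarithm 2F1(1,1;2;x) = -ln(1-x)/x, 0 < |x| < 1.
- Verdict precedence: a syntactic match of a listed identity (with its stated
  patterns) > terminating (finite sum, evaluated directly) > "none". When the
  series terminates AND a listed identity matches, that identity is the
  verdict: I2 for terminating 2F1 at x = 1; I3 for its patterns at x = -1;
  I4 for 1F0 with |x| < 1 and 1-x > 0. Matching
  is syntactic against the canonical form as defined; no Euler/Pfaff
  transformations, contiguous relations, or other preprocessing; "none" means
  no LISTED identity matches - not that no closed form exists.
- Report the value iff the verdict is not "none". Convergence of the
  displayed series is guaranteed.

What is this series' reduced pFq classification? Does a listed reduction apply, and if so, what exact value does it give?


The series (x = 1) is 2F1: upper {-\frac{9}{11}, 1}, lower {\frac{35}{11}}, prefactor 1. Verdict: Gauss (I1, integer-parameter pattern) matches (x = 1: the Gamma ratio telescopes since c-a-b = 3 > 0 and a = 1 in Z>0). Hence: \frac{8}{11}.

The tell: t_0 = 1 here, and the product of the first k integers (C = 1, x = 1) is k!.
Term ratio: r(k) = 1 * (k-\frac{9}{11}) (k+1) / [(k+\frac{35}{11}) (k+1)] - poly over poly, x = 1 from leading terms; C = 1 at k = 0.


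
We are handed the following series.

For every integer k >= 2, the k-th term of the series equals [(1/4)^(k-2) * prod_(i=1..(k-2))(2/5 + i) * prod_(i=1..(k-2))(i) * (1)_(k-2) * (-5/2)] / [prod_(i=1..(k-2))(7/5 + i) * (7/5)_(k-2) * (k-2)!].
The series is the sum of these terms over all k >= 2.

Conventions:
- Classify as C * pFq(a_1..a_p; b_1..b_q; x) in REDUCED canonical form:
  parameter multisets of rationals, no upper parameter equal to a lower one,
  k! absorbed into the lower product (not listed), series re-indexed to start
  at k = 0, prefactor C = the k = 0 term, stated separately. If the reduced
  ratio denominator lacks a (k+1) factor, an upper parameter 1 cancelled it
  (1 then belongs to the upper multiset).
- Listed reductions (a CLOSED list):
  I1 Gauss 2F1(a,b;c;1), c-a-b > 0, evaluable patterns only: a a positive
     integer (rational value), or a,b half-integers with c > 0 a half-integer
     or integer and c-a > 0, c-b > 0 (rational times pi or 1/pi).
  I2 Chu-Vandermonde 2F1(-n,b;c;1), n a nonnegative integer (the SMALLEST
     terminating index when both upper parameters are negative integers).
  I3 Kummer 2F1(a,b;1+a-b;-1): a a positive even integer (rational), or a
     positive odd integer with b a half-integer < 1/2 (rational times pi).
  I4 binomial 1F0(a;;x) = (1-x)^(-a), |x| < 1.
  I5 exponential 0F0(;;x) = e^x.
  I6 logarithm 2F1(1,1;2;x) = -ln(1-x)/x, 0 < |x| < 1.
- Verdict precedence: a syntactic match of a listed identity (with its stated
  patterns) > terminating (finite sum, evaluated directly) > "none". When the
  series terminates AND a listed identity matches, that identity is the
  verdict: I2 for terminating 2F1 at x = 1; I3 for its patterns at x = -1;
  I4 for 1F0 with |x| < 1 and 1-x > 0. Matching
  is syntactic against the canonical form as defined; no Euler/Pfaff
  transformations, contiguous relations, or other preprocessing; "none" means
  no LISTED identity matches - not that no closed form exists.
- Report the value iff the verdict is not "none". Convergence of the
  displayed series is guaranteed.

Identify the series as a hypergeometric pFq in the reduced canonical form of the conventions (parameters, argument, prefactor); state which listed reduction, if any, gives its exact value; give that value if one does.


With C = -5/2: the canonical form is 2F1(1, 1; 12/5; 1/4). Verdict: none. No listed pattern accepts 2F1(1, 1; 12/5; 1/4).

Key observation: x = (1/4) and the parameter 7/5 appears in both the upper and lower lists and cancels.
Step ratio: r(k) = (1/4) * (k+1) (k+1) / [(k+12/5) (k+1)] ; factor over Q: parameters, x = (1/4), and C = -5/2.


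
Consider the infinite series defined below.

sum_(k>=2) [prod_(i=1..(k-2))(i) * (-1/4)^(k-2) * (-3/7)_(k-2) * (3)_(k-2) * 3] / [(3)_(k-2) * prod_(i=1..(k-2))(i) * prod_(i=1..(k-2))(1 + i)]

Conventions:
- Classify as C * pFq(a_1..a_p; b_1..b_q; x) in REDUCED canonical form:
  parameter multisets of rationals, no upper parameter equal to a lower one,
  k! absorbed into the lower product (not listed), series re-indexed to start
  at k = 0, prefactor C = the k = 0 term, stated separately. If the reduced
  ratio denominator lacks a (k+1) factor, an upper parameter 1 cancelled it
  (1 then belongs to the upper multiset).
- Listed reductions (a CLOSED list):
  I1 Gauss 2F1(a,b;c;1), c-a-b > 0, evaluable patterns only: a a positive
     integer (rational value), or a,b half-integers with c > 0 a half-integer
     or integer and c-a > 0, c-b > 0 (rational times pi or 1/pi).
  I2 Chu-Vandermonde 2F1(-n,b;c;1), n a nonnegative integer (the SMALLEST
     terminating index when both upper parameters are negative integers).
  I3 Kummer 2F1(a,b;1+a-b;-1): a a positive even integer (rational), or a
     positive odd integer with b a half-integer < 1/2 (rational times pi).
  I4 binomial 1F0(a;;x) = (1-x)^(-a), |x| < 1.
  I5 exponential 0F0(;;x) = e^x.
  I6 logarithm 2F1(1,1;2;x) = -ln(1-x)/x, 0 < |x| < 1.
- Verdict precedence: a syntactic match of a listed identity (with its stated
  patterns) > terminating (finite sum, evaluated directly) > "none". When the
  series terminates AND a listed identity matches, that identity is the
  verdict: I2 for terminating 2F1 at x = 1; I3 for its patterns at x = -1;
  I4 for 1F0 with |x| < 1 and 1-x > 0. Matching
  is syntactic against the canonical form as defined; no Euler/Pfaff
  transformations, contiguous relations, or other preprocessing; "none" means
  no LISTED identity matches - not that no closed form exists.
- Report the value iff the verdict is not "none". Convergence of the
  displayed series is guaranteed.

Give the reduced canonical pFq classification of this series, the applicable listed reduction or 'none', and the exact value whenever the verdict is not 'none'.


x = -1/4 here; the reduced form reads 2F1, upper {-3/7, 1}, lower {2}, C = 3. Verdict: none - at argument -1/4 the multisets {-3/7, 1} ; {2} match no listed identity.

First insight: t_0 being 3, the product of the first k integers (prefactor 3) is k!.
Term ratio: r(k) = (-1/4) * (k-3/7) (k+1) / [(k+2) (k+1)] - rational in k, leading ratio (-1/4); with t_0 = 3, classification follows.


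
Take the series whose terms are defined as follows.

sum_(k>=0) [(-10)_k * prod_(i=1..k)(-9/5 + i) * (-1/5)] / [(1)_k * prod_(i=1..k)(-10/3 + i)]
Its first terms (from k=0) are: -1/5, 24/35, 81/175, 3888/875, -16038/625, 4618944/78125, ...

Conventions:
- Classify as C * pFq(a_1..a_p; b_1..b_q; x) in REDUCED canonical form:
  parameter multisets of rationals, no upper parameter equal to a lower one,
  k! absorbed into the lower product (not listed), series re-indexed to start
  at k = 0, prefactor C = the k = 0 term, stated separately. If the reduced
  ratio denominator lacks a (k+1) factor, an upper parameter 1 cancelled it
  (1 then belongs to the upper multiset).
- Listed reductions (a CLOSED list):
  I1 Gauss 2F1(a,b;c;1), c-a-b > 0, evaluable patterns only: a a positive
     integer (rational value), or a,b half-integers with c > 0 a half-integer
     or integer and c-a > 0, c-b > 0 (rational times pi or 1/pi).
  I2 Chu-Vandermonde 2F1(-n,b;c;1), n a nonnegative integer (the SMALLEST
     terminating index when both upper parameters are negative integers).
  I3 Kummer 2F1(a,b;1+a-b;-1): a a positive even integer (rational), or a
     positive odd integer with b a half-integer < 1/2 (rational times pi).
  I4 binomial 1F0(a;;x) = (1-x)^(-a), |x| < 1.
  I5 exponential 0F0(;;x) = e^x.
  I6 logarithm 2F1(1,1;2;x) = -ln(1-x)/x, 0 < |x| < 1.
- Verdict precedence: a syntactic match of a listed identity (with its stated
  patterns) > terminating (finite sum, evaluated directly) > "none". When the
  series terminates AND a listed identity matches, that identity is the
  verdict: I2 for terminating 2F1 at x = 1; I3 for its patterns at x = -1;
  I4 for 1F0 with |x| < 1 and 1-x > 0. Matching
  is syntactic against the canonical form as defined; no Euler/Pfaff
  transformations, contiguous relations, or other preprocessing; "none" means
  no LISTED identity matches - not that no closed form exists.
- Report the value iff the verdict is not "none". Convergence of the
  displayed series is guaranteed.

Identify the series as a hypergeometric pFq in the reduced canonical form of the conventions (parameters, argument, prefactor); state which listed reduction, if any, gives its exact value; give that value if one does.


Canonical form: C = -1/5 times 2F1 with upper {-10, -4/5}, lower {-7/3}, x = 1. Verdict: Vandermonde's identity (I2) fires (terminating 2F1 at x = 1 with n = 10, b = -4/5, c = -7/3). Exact value: 11791343668/20751953125.

First insight: from the first term -1/5: the lower running product (prefactor -1/5) is a rising factorial.
Ratio: r(k) = 1 * (k-10) (k-4/5) / [(k-7/3) (k+1)] - poly over poly, x = 1 from leading terms; C = -1/5 at k = 0.


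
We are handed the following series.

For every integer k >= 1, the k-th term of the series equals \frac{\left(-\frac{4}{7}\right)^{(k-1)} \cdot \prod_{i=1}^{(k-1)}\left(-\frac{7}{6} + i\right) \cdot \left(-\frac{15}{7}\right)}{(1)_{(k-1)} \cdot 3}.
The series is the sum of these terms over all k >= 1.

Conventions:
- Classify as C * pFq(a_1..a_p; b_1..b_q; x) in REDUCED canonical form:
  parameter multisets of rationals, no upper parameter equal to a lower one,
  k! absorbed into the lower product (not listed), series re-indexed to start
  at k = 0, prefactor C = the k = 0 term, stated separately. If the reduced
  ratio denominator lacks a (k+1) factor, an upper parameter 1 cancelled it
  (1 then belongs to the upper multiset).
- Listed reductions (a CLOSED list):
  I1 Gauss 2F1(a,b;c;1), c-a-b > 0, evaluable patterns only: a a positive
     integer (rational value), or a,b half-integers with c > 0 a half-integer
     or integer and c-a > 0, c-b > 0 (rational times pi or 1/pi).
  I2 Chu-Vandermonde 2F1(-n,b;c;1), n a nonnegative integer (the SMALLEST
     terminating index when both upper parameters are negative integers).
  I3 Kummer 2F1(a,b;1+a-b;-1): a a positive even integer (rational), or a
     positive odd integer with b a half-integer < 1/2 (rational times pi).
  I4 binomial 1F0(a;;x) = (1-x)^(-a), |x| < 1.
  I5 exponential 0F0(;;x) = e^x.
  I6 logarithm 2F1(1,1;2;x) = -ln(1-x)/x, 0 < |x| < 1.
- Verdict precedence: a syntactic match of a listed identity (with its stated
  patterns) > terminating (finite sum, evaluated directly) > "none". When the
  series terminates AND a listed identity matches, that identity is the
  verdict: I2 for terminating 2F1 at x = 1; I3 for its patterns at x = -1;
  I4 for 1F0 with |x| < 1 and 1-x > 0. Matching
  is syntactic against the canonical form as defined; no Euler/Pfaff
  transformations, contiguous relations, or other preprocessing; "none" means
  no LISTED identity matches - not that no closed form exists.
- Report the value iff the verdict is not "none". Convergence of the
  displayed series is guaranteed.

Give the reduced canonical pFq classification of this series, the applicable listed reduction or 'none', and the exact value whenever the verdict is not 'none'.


The series (x = -\frac{4}{7}) is 1F0: upper {-\frac{1}{6}}, lower {-}, prefactor -\frac{5}{7}. Verdict: binomial (I4) applies (the 1F0 binomial series: exponent 1/6, x = -\frac{4}{7}). Hence: \left(-\frac{5}{7}\right) \cdot \left(\frac{11}{7}\right)^{\frac{1}{6}}.

The tell: t_0 being -\frac{5}{7}, (1)_k (C = -5/7) is k! itself.
Consecutive-term ratio: r(k) = -\frac{4}{7} * (k-\frac{1}{6}) / [(k+1)] - rational; roots negated = parameters, x = -\frac{4}{7}, C = -\frac{5}{7}.


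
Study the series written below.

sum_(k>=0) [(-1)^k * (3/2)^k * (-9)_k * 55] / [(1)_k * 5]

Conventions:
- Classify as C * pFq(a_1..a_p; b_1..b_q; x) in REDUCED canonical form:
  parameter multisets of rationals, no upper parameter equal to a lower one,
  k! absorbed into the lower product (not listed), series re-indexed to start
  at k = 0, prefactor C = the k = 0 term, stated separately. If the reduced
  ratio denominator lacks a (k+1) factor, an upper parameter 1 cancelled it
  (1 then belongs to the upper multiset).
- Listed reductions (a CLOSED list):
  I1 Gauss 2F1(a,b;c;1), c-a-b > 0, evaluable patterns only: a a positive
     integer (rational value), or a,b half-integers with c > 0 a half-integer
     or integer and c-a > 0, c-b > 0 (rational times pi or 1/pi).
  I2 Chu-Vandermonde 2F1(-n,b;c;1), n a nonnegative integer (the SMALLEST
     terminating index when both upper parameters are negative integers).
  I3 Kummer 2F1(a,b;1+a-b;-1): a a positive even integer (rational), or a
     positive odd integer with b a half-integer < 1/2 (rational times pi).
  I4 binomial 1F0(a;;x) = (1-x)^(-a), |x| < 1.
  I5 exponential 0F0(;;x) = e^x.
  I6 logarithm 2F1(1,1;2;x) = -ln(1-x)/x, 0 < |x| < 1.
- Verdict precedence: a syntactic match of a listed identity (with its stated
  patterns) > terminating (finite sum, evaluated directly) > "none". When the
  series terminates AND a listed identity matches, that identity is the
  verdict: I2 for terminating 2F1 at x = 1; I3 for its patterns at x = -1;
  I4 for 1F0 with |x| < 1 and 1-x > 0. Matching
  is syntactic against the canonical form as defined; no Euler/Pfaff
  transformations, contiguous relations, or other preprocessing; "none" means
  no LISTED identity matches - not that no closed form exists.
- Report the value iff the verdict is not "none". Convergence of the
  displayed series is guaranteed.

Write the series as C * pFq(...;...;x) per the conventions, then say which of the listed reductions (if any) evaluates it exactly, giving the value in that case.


First insight: x = (-3/2) and (1)_k (C = 11) is k! itself.
Step ratio: r(k) = (-3/2) * (k-9) / [(k+1)] - rational in k, leading ratio (-3/2); with t_0 = 11, classification follows.

Canonical form: C = 11 times 1F0 with upper {-9}, lower {-}, x = -3/2. Verdict: terminating - no listed pattern fits, but -9 in the upper list cuts the series at k = 9; direct evaluation. Value: 21484375/512.


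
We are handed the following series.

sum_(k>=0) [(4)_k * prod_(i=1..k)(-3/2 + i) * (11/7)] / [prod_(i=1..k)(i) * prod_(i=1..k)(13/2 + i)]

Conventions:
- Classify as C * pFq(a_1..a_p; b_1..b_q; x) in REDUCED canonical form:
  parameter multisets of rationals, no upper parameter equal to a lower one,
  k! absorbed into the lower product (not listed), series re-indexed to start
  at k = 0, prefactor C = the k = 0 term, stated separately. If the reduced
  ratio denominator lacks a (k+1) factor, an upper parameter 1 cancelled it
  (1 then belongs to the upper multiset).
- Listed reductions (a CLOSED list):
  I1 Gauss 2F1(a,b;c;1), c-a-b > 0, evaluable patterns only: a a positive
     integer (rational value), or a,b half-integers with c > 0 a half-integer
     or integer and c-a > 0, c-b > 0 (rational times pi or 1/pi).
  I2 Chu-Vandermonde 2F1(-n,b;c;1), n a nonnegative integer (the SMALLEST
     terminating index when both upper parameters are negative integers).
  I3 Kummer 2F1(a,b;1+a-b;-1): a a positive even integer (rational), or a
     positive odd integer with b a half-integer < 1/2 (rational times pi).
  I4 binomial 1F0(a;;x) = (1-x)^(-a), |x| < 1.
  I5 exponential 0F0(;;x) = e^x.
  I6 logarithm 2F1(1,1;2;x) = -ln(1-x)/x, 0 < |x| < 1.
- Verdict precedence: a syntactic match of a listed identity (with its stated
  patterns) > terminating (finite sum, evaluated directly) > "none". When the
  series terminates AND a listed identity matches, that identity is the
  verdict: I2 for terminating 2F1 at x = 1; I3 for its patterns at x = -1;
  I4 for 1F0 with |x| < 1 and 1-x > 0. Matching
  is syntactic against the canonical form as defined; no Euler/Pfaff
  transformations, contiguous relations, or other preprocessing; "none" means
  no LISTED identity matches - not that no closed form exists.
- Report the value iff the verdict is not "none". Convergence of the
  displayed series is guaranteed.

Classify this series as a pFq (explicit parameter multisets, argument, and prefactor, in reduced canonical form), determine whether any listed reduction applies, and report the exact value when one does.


Classification (C = 11/7): 2F1 with upper {-1/2, 4}, lower {15/2}, argument x = 1. Verdict: this is Gauss's theorem (I1) (x = 1: the Gamma ratio telescopes since c-a-b = 4 > 0 and a = 4 in Z>0). Sum: 4719/4480.

Structural cue: x = 1 and the product of the first k integers (C = 11/7) is k!.
Adjacent-term ratio: r(k) = 1 * (k-1/2) (k+4) / [(k+15/2) (k+1)] - poly over poly, x = 1 from leading terms; C = 11/7 at k = 0.


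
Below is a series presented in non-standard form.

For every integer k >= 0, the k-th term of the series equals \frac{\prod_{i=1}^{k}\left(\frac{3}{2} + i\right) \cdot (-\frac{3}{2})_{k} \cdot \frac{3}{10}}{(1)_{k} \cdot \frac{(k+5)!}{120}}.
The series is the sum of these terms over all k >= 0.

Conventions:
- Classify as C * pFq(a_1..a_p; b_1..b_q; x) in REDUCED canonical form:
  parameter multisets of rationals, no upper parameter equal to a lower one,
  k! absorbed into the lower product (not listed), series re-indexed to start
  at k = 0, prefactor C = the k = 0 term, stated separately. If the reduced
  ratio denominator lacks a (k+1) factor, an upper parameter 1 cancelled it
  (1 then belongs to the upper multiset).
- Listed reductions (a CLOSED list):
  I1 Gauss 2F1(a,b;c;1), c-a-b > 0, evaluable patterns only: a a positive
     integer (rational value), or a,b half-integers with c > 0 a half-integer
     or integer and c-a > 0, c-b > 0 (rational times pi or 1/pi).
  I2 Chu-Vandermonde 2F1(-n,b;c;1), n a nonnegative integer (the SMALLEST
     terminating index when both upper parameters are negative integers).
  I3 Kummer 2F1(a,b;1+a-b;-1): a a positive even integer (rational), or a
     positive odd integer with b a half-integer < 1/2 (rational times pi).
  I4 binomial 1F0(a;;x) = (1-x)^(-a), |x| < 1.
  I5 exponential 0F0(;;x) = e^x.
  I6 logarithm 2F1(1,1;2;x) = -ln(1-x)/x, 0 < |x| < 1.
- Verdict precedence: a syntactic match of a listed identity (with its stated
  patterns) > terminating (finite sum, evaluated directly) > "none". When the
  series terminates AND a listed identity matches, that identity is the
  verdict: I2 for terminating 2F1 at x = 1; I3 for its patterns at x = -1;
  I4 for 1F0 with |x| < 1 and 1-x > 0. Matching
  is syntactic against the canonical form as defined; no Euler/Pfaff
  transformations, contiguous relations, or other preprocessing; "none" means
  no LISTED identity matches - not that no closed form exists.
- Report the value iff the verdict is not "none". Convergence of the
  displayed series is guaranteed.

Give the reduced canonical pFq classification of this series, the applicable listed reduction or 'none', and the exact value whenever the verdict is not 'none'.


Key observation: x = 1 and (1)_k (C = 3/10) is k! itself.
Ratio: r(k) = 1 * (k-\frac{3}{2}) (k+\frac{5}{2}) / [(k+6) (k+1)] - poly over poly, x = 1 from leading terms; C = \frac{3}{10} at k = 0.

With C = \frac{3}{10}: the canonical form is 2F1(-\frac{3}{2}, \frac{5}{2}; 6; 1). Verdict: the half-integer Gauss pattern (I1) fires (x = 1; upper {-\frac{3}{2}, \frac{5}{2}} half-integers, c = 6 in the evaluable pattern). Exact value: \frac{32768}{75075} / \pi.


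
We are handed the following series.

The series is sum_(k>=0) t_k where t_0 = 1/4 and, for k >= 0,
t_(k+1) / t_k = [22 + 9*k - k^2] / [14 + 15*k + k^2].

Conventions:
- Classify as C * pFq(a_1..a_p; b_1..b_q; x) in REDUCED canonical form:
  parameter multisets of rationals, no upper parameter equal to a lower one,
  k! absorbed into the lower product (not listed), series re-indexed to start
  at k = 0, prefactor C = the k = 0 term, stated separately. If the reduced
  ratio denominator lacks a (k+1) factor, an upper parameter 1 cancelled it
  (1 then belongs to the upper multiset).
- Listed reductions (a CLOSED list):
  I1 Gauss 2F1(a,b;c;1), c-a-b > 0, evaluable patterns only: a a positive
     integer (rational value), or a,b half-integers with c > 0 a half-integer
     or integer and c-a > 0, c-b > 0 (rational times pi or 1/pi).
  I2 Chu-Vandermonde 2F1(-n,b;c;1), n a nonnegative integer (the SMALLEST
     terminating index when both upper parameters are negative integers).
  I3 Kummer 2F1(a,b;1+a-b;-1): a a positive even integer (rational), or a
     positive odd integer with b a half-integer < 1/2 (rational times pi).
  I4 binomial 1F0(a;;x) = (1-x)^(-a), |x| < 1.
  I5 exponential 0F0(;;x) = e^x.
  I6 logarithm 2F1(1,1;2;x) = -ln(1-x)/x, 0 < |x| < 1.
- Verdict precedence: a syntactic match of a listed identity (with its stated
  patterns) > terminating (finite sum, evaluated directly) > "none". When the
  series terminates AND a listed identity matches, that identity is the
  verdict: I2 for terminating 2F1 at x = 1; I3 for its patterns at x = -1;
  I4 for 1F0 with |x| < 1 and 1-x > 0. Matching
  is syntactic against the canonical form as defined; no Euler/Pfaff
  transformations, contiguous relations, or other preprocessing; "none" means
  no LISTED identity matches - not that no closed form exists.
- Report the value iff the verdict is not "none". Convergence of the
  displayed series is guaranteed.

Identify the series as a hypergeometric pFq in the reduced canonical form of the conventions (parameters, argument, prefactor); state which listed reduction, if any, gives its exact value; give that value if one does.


This is 1/4 * 2F1(-11, 2; 14; -1) in reduced canonical form. Verdict: this is the Kummer evaluation I3 (x = -1; c = 14 equals 1+a-b for upper {-11, 2}: listed pattern). Value: 13/8.

The tell: x = (-1) and the expanded ratio factors over Q; C = 1/4, x = -1, roots give parameters.
Ratio: r(k) = (-1) * (k-11) (k+2) / [(k+14) (k+1)] - poly over poly, x = (-1) from leading terms; C = 1/4 at k = 0.


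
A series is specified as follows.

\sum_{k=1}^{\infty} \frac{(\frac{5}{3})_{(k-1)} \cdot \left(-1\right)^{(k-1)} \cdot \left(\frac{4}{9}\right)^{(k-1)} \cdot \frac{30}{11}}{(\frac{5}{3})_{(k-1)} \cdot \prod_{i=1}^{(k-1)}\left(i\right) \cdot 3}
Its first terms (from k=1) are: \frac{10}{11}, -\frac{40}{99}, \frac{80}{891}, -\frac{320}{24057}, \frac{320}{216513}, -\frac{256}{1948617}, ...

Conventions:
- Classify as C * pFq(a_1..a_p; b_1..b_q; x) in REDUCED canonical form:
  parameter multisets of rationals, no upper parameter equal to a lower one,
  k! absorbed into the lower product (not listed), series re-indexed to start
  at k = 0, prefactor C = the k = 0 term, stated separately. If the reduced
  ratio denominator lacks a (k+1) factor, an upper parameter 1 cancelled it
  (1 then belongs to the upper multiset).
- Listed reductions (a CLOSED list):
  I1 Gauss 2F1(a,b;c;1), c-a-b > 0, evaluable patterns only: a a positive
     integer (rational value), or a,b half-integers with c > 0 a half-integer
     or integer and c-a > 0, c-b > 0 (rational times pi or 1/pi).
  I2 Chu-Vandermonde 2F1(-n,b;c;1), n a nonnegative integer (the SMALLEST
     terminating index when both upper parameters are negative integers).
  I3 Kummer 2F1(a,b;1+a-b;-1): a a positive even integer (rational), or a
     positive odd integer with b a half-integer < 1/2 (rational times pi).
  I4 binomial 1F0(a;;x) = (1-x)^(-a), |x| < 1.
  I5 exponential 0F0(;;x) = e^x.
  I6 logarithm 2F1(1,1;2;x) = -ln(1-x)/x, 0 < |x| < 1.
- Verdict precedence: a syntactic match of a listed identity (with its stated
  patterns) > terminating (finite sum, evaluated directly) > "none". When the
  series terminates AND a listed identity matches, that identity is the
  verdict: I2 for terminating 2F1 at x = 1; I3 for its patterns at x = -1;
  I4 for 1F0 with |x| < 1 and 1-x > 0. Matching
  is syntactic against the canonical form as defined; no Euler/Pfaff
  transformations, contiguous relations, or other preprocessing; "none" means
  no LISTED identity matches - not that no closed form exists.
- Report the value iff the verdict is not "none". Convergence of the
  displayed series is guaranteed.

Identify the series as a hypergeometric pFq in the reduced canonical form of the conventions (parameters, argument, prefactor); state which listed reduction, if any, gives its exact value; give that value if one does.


With C = \frac{10}{11}: the canonical form is 0F0(-; -; -\frac{4}{9}). Verdict: this is the I5 exponential reduction (the 0F0 exponential series at x = -\frac{4}{9}). Value: \frac{10}{11} \cdot e^{-\frac{4}{9}}.

The tell: t_0 being \frac{10}{11}, the parameter 5/3 appears in both the upper and lower lists and cancels.
Term ratio: r(k) = -\frac{4}{9} * 1 / [(k+1)] - rational in k, leading ratio -\frac{4}{9}; with t_0 = \frac{10}{11}, classification follows.


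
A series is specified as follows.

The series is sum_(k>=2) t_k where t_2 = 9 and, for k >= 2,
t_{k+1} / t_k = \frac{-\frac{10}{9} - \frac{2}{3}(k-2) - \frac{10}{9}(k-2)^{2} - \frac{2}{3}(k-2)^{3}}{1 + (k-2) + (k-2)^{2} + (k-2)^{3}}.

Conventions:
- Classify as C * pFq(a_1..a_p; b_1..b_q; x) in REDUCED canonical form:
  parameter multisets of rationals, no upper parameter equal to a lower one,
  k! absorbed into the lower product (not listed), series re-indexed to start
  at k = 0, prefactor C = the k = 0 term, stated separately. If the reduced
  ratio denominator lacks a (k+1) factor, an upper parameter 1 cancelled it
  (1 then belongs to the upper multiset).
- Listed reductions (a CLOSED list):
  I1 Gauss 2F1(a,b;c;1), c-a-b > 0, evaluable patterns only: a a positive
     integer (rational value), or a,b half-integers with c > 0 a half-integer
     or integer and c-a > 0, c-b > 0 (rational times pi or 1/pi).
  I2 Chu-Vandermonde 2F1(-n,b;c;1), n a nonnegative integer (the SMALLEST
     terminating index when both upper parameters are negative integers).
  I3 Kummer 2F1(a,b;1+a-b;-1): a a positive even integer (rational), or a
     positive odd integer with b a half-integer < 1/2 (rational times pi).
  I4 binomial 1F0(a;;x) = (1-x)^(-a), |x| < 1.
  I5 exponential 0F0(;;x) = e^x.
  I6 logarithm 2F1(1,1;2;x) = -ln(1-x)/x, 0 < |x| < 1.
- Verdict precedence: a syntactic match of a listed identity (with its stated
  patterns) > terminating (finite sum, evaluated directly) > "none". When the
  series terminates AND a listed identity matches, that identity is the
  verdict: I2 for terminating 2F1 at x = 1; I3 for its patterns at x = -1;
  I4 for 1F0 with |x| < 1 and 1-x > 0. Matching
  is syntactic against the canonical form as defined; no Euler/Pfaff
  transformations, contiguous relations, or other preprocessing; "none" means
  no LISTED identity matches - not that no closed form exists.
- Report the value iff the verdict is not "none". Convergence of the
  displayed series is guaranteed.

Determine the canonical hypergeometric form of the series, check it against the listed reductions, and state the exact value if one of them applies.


Canonical form: C = 9 times 1F0 with upper {\frac{5}{3}}, lower {-}, x = -\frac{2}{3}. Verdict: the binomial series (I4) matches (the 1F0 binomial series: exponent -5/3, x = -\frac{2}{3}). Its exact value is 9 \cdot \left(\frac{5}{3}\right)^{-\frac{5}{3}}.

First insight: t_0 being 9, cancel k^2 + 1 from the displayed ratio first; then prefactor 9.
Term ratio: r(k) = -\frac{2}{3} * (k+\frac{5}{3}) / [(k+1)] ; factor over Q: parameters, x = -\frac{2}{3}, and C = 9.


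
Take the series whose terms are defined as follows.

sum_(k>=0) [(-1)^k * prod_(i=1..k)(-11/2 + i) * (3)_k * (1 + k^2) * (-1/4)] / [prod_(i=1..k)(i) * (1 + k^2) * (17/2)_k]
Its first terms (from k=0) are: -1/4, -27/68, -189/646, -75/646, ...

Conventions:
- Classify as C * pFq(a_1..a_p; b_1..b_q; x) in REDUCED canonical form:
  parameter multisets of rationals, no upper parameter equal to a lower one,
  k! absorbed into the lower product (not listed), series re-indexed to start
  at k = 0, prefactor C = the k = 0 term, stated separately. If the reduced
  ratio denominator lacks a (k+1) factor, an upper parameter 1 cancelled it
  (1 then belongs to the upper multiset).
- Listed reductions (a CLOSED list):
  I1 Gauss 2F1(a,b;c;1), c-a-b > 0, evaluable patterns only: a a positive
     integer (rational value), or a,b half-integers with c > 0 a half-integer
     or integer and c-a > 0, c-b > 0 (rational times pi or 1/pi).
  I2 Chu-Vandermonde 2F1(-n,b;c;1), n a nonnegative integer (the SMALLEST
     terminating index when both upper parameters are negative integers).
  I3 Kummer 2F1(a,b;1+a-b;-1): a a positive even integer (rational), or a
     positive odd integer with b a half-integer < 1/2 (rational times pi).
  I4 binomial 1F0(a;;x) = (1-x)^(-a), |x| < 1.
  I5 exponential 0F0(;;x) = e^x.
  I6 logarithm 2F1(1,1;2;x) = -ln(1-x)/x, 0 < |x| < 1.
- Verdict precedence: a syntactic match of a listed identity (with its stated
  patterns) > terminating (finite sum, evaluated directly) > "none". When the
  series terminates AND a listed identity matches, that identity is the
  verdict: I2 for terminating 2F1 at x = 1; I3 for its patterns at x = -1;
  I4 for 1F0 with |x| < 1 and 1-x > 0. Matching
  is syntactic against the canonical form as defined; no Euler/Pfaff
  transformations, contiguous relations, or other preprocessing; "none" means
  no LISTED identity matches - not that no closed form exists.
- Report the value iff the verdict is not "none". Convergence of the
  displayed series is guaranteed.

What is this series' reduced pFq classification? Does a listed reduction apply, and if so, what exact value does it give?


This is -1/4 * 2F1(-9/2, 3; 17/2; -1) in reduced canonical form. Verdict (x = -1): Kummer's theorem (I3) applies (x = -1; c = 17/2 equals 1+a-b for upper {-9/2, 3}: listed pattern). Value: (-45045/131072) * pi.

First insight: x = (-1) and the product of the first k integers (C = -1/4) is k!.
Consecutive-term ratio: r(k) = (-1) * (k-9/2) (k+3) / [(k+17/2) (k+1)] - rational in k. x = (-1); t_0 = -1/4; negate the roots.


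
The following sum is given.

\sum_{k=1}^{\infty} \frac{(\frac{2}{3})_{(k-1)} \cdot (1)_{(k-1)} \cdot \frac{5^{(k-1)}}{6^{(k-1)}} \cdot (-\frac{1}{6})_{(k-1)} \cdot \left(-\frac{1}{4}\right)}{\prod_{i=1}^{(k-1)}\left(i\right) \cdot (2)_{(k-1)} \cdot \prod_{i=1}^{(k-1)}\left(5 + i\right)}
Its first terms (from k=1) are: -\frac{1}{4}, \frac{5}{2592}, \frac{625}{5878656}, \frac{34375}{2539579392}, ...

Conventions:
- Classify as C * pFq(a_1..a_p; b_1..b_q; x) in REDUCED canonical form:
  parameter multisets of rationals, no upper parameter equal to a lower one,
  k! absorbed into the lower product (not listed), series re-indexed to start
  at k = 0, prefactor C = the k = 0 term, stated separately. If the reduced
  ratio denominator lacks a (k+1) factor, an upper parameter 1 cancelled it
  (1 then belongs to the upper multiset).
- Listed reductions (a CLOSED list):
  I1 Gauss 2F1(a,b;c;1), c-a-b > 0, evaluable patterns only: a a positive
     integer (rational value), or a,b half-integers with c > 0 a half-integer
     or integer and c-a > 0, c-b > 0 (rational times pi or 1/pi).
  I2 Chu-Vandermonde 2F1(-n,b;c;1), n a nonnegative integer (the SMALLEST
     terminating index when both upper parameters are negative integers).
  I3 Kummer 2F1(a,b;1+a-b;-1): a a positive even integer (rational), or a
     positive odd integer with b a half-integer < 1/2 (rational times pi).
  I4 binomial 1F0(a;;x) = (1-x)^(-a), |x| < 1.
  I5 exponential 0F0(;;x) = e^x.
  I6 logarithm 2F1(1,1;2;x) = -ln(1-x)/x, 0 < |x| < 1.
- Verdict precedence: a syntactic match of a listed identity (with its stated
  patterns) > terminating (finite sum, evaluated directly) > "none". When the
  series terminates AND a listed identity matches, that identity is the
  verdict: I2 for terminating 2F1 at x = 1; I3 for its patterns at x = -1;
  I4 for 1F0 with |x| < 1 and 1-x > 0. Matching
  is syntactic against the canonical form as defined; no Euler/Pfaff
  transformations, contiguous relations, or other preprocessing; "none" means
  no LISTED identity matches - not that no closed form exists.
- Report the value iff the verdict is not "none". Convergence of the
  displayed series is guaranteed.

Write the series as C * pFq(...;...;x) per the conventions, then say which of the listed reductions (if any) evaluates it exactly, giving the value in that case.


The tell: with t_0 = -\frac{1}{4}, the two geometric factors (C = -1/4, x = 5/6) combine into one argument.
Step ratio: r(k) = \frac{5}{6} * (k-\frac{1}{6}) (k+\frac{2}{3}) (k+1) / [(k+2) (k+6) (k+1)] - poly over poly, x = \frac{5}{6} from leading terms; C = -\frac{1}{4} at k = 0.

x = \frac{5}{6} here; the reduced form reads 3F2, upper {-\frac{1}{6}, \frac{2}{3}, 1}, lower {2, 6}, C = -\frac{1}{4}. Verdict: none (x = \frac{5}{6}): each listed identity misses the multisets {-\frac{1}{6}, \frac{2}{3}, 1} ; {2, 6}.


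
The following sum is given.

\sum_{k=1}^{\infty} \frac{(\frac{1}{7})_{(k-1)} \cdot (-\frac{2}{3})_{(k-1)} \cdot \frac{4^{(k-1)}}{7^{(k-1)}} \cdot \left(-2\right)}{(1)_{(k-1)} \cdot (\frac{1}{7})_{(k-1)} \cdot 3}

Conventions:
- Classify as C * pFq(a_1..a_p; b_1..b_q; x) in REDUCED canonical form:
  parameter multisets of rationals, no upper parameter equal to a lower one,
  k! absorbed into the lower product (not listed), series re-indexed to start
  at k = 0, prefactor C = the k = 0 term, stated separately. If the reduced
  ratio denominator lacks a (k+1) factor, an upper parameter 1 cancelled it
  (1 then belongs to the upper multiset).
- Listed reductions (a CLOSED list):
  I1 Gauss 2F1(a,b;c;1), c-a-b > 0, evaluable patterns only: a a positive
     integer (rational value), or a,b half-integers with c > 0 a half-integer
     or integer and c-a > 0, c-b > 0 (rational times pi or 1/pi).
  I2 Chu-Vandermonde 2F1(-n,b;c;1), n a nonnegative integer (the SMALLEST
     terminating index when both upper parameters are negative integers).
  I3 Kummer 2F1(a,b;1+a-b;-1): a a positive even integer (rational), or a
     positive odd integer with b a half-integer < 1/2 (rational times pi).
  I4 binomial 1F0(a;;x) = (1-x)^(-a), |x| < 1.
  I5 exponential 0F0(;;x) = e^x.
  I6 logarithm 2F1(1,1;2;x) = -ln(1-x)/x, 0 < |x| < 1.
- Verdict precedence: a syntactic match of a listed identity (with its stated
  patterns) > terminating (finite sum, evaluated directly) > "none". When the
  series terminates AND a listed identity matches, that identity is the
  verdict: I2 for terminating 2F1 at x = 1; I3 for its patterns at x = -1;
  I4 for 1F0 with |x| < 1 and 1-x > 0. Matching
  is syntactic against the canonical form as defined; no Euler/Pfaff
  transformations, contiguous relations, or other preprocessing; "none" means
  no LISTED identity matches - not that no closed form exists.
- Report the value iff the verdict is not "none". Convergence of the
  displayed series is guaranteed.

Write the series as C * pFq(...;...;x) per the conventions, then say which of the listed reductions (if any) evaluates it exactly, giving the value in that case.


Classification (C = -\frac{2}{3}): 1F0 with upper {-\frac{2}{3}}, lower {-}, argument x = \frac{4}{7}. Verdict at x = \frac{4}{7}: the I4 binomial reduction matches (the 1F0 binomial series: exponent 2/3, x = \frac{4}{7}). Value: \left(-\frac{2}{3}\right) \cdot \left(\frac{3}{7}\right)^{\frac{2}{3}}.

The tell: x = \frac{4}{7} and the constant factors (prefactor -2/3) combine into one prefactor.
Step ratio: r(k) = \frac{4}{7} * (k-\frac{2}{3}) / [(k+1)] ; factor over Q: parameters, x = \frac{4}{7}, and C = -\frac{2}{3}.


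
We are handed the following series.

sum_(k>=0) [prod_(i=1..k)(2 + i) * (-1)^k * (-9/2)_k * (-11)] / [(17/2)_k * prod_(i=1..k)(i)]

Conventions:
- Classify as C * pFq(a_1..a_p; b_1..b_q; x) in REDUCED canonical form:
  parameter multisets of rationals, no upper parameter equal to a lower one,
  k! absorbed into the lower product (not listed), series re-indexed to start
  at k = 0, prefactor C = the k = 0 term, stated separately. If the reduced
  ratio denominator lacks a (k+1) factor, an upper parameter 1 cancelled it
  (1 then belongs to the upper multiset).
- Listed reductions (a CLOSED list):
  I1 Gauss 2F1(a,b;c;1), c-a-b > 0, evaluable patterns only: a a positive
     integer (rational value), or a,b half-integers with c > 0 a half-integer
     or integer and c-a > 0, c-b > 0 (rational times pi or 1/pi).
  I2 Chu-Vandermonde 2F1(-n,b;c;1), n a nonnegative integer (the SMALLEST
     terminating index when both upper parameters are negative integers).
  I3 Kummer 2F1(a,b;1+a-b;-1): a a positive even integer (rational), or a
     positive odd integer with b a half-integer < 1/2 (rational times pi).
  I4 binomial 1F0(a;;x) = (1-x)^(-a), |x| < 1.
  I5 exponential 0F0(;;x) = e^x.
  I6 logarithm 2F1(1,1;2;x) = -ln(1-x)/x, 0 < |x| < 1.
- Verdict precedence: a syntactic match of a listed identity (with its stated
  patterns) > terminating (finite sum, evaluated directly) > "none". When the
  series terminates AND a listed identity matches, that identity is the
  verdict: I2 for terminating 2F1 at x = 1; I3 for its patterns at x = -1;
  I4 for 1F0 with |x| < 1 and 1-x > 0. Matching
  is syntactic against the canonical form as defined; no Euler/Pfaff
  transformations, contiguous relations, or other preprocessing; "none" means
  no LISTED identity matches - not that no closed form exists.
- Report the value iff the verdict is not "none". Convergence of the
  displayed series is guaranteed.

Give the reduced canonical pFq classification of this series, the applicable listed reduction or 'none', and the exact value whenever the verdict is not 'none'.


Prefactor -11, argument -1: 2F1 with upper {-9/2, 3} over lower {17/2}. Verdict: Kummer's theorem (I3) matches (x = -1; c = 17/2 equals 1+a-b for upper {-9/2, 3}: listed pattern). Exact value: (-495495/32768) * pi.

The tell: t_0 = -11 here, and the product of the first k integers (C = -11) is k!.
Consecutive-term ratio: r(k) = (-1) * (k-9/2) (k+3) / [(k+17/2) (k+1)] ; factor over Q: parameters, x = (-1), and C = -11.
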